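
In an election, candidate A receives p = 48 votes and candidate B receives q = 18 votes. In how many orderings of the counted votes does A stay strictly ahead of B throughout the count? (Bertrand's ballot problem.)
Strict-lead orderings = 3113161853938500

Total orderings of the 66 votes with 48 for A: C(66, 48) = 6848956078664700. By the Bertrand ballot formula (Cycle Lemma / reflection principle), the number of orderings in which A is strictly ahead of B throughout is (p − q)/(p + q) · C(p + q, p) = (48 − 18)/(48 + 18) · 6848956078664700 = 3113161853938500.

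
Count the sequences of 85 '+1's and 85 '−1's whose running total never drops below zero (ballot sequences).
C_85 = 1063353702922273835973036658043476458723103404520

These ballot sequences are counted by the Catalan number C_n = (1/(n + 1)) · C(2n, n). For n = 85: C_85 = (1/86) · C(170, 85) = 91448418451315549893681152591738975450186892788720/86 = 1063353702922273835973036658043476458723103404520.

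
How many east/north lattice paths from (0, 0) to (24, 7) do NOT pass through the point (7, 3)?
Number of paths = 1911375

Total paths from (0, 0) to (24, 7): C(31, 24) = 2629575. Paths through (7, 3): (paths (0, 0) → (7, 3)) × (paths (7, 3) → (24, 7)) = C(10, 7) · C(21, 17) = 120 · 5985 = 718200. Avoidance count = 2629575 − 718200 = 1911375.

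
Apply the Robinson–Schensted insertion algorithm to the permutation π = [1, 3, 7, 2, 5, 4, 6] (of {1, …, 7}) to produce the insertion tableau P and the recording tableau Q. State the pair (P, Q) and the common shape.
P = [1, 2, 4, 6] / [3, 5] / [7];  Q = [1, 2, 3, 7] / [4, 5] / [6];  common shape = (4, 2, 1)

Row-insert the values π_1, π_2, … into P one at a time, bumping the leftmost entry strictly greater than the inserted value down to the next row. The recording tableau Q records, in position (i, j), the step at which that cell was added to P.
  Insert 1 (step 1): P = [1];  Q = [1]
  Insert 3 (step 2): P = [1, 3];  Q = [1, 2]
  Insert 7 (step 3): P = [1, 3, 7];  Q = [1, 2, 3]
  Insert 2 (step 4): P = [1, 2, 7] / [3];  Q = [1, 2, 3] / [4]
  Insert 5 (step 5): P = [1, 2, 5] / [3, 7];  Q = [1, 2, 3] / [4, 5]
  Insert 4 (step 6): P = [1, 2, 4] / [3, 5] / [7];  Q = [1, 2, 3] / [4, 5] / [6]
  Insert 6 (step 7): P = [1, 2, 4, 6] / [3, 5] / [7];  Q = [1, 2, 3, 7] / [4, 5] / [6]
Final shape: (4, 2, 1).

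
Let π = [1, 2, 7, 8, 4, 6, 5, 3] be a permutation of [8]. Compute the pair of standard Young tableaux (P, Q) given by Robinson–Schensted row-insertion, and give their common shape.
P = [1, 2, 3, 5] / [4, 8] / [6] / [7];  Q = [1, 2, 3, 4] / [5, 6] / [7] / [8];  common shape = (4, 2, 1, 1)

Row-insert the values π_1, π_2, … into P one at a time, bumping the leftmost entry strictly greater than the inserted value down to the next row. The recording tableau Q records, in position (i, j), the step at which that cell was added to P.
  Insert 1 (step 1): P = [1];  Q = [1]
  Insert 2 (step 2): P = [1, 2];  Q = [1, 2]
  Insert 7 (step 3): P = [1, 2, 7];  Q = [1, 2, 3]
  Insert 8 (step 4): P = [1, 2, 7, 8];  Q = [1, 2, 3, 4]
  Insert 4 (step 5): P = [1, 2, 4, 8] / [7];  Q = [1, 2, 3, 4] / [5]
  Insert 6 (step 6): P = [1, 2, 4, 6] / [7, 8];  Q = [1, 2, 3, 4] / [5, 6]
  Insert 5 (step 7): P = [1, 2, 4, 5] / [6, 8] / [7];  Q = [1, 2, 3, 4] / [5, 6] / [7]
  Insert 3 (step 8): P = [1, 2, 3, 5] / [4, 8] / [6] / [7];  Q = [1, 2, 3, 4] / [5, 6] / [7] / [8]
Final shape: (4, 2, 1, 1).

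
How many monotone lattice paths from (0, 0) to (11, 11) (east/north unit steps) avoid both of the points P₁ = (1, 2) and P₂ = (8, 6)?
Number of paths = 315570

Inclusion–exclusion. Total paths: C(22, 11) = 705432. Through P₁: C(3, 1)·C(19, 10) = 277134. Through P₂: C(14, 8)·C(8, 3) = 168168. Since P₁ is strictly southwest of P₂, a monotone path through both must visit P₁ then P₂; paths through both = C(3, 1)·C(11, 7)·C(8, 3) = 55440. Avoid both = 705432 − 277134 − 168168 + 55440 = 315570.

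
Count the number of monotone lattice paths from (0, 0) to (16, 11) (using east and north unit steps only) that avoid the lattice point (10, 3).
Number of paths = 12179037

Total paths from (0, 0) to (16, 11): C(27, 16) = 13037895. Paths through (10, 3): (paths (0, 0) → (10, 3)) × (paths (10, 3) → (16, 11)) = C(13, 10) · C(14, 6) = 286 · 3003 = 858858. Avoidance count = 13037895 − 858858 = 12179037.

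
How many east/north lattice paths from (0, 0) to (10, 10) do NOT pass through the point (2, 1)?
Number of paths = 111826

Total paths from (0, 0) to (10, 10): C(20, 10) = 184756. Paths through (2, 1): (paths (0, 0) → (2, 1)) × (paths (2, 1) → (10, 10)) = C(3, 2) · C(17, 8) = 3 · 24310 = 72930. Avoidance count = 184756 − 72930 = 111826.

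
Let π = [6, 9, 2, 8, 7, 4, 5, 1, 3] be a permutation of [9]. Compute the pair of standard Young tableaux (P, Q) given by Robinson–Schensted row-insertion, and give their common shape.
P = [1, 3, 5] / [2, 4] / [6, 7] / [8] / [9];  Q = [1, 2, 7] / [3, 4] / [5, 9] / [6] / [8];  common shape = (3, 2, 2, 1, 1)

Row-insert the values π_1, π_2, … into P one at a time, bumping the leftmost entry strictly greater than the inserted value down to the next row. The recording tableau Q records, in position (i, j), the step at which that cell was added to P.
  Insert 6 (step 1): P = [6];  Q = [1]
  Insert 9 (step 2): P = [6, 9];  Q = [1, 2]
  Insert 2 (step 3): P = [2, 9] / [6];  Q = [1, 2] / [3]
  Insert 8 (step 4): P = [2, 8] / [6, 9];  Q = [1, 2] / [3, 4]
  Insert 7 (step 5): P = [2, 7] / [6, 8] / [9];  Q = [1, 2] / [3, 4] / [5]
  Insert 4 (step 6): P = [2, 4] / [6, 7] / [8] / [9];  Q = [1, 2] / [3, 4] / [5] / [6]
  Insert 5 (step 7): P = [2, 4, 5] / [6, 7] / [8] / [9];  Q = [1, 2, 7] / [3, 4] / [5] / [6]
  Insert 1 (step 8): P = [1, 4, 5] / [2, 7] / [6] / [8] / [9];  Q = [1, 2, 7] / [3, 4] / [5] / [6] / [8]
  Insert 3 (step 9): P = [1, 3, 5] / [2, 4] / [6, 7] / [8] / [9];  Q = [1, 2, 7] / [3, 4] / [5, 9] / [6] / [8]
Final shape: (3, 2, 2, 1, 1).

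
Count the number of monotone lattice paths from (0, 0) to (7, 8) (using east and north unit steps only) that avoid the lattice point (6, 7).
Number of paths = 3003

Total paths from (0, 0) to (7, 8): C(15, 7) = 6435. Paths through (6, 7): (paths (0, 0) → (6, 7)) × (paths (6, 7) → (7, 8)) = C(13, 6) · C(2, 1) = 1716 · 2 = 3432. Avoidance count = 6435 − 3432 = 3003.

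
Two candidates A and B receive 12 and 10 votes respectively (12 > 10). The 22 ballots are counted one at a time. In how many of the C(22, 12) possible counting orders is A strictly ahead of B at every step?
Strict-lead orderings = 58786

Total orderings of the 22 votes with 12 for A: C(22, 12) = 646646. By the Bertrand ballot formula (Cycle Lemma / reflection principle), the number of orderings in which A is strictly ahead of B throughout is (p − q)/(p + q) · C(p + q, p) = (12 − 10)/(12 + 10) · 646646 = 58786.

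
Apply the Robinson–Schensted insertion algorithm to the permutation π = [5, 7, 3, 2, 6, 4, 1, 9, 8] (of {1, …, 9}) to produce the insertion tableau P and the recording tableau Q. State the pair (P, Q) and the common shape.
P = [1, 4, 8] / [2, 6, 9] / [3, 7] / [5];  Q = [1, 2, 8] / [3, 5, 9] / [4, 6] / [7];  common shape = (3, 3, 2, 1)

Row-insert the values π_1, π_2, … into P one at a time, bumping the leftmost entry strictly greater than the inserted value down to the next row. The recording tableau Q records, in position (i, j), the step at which that cell was added to P.
  Insert 5 (step 1): P = [5];  Q = [1]
  Insert 7 (step 2): P = [5, 7];  Q = [1, 2]
  Insert 3 (step 3): P = [3, 7] / [5];  Q = [1, 2] / [3]
  Insert 2 (step 4): P = [2, 7] / [3] / [5];  Q = [1, 2] / [3] / [4]
  Insert 6 (step 5): P = [2, 6] / [3, 7] / [5];  Q = [1, 2] / [3, 5] / [4]
  Insert 4 (step 6): P = [2, 4] / [3, 6] / [5, 7];  Q = [1, 2] / [3, 5] / [4, 6]
  Insert 1 (step 7): P = [1, 4] / [2, 6] / [3, 7] / [5];  Q = [1, 2] / [3, 5] / [4, 6] / [7]
  Insert 9 (step 8): P = [1, 4, 9] / [2, 6] / [3, 7] / [5];  Q = [1, 2, 8] / [3, 5] / [4, 6] / [7]
  Insert 8 (step 9): P = [1, 4, 8] / [2, 6, 9] / [3, 7] / [5];  Q = [1, 2, 8] / [3, 5, 9] / [4, 6] / [7]
Final shape: (3, 3, 2, 1).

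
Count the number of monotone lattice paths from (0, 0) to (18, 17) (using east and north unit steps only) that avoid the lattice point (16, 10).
Number of paths = 4346345190

Total paths from (0, 0) to (18, 17): C(35, 18) = 4537567650. Paths through (16, 10): (paths (0, 0) → (16, 10)) × (paths (16, 10) → (18, 17)) = C(26, 16) · C(9, 2) = 5311735 · 36 = 191222460. Avoidance count = 4537567650 − 191222460 = 4346345190.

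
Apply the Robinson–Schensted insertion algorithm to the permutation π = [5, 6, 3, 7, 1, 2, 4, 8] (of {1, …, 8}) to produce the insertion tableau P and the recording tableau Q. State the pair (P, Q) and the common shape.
P = [1, 2, 4, 8] / [3, 6, 7] / [5];  Q = [1, 2, 4, 8] / [3, 6, 7] / [5];  common shape = (4, 3, 1)

Row-insert the values π_1, π_2, … into P one at a time, bumping the leftmost entry strictly greater than the inserted value down to the next row. The recording tableau Q records, in position (i, j), the step at which that cell was added to P.
  Insert 5 (step 1): P = [5];  Q = [1]
  Insert 6 (step 2): P = [5, 6];  Q = [1, 2]
  Insert 3 (step 3): P = [3, 6] / [5];  Q = [1, 2] / [3]
  Insert 7 (step 4): P = [3, 6, 7] / [5];  Q = [1, 2, 4] / [3]
  Insert 1 (step 5): P = [1, 6, 7] / [3] / [5];  Q = [1, 2, 4] / [3] / [5]
  Insert 2 (step 6): P = [1, 2, 7] / [3, 6] / [5];  Q = [1, 2, 4] / [3, 6] / [5]
  Insert 4 (step 7): P = [1, 2, 4] / [3, 6, 7] / [5];  Q = [1, 2, 4] / [3, 6, 7] / [5]
  Insert 8 (step 8): P = [1, 2, 4, 8] / [3, 6, 7] / [5];  Q = [1, 2, 4, 8] / [3, 6, 7] / [5]
Final shape: (4, 3, 1).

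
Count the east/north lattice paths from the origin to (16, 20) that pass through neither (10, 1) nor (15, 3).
Number of paths = 7305913480

Inclusion–exclusion. Total paths: C(36, 16) = 7307872110. Through P₁: C(11, 10)·C(25, 6) = 1948100. Through P₂: C(18, 15)·C(18, 1) = 14688. Since P₁ is strictly southwest of P₂, a monotone path through both must visit P₁ then P₂; paths through both = C(11, 10)·C(7, 5)·C(18, 1) = 4158. Avoid both = 7307872110 − 1948100 − 14688 + 4158 = 7305913480.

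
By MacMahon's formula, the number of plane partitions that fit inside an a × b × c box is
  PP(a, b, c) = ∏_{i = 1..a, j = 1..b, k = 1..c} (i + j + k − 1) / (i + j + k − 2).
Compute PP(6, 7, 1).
PP(6, 7, 1) = 1716

Evaluate the triple product over i = 1..6, j = 1..7, k = 1..1. The factors are (2/1) · (3/2) · (4/3) · (5/4) · (6/5) · (7/6) · (8/7) · (3/2) · … (42 factors total). The numerators and denominators telescope so the product is an integer; carrying out the multiplication exactly gives PP(6, 7, 1) = 1716.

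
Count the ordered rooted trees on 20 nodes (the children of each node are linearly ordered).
C_19 = 1767263190

These ordered rooted trees are counted by the Catalan number C_n = (1/(n + 1)) · C(2n, n). For n = 19: C_19 = (1/20) · C(38, 19) = 35345263800/20 = 1767263190.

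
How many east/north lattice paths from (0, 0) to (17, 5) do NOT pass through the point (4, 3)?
Number of paths = 22659

Total paths from (0, 0) to (17, 5): C(22, 17) = 26334. Paths through (4, 3): (paths (0, 0) → (4, 3)) × (paths (4, 3) → (17, 5)) = C(7, 4) · C(15, 13) = 35 · 105 = 3675. Avoidance count = 26334 − 3675 = 22659.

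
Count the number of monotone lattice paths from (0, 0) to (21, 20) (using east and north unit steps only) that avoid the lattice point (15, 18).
Number of paths = 240088504260

Total paths from (0, 0) to (21, 20): C(41, 21) = 269128937220. Paths through (15, 18): (paths (0, 0) → (15, 18)) × (paths (15, 18) → (21, 20)) = C(33, 15) · C(8, 6) = 1037158320 · 28 = 29040432960. Avoidance count = 269128937220 − 29040432960 = 240088504260.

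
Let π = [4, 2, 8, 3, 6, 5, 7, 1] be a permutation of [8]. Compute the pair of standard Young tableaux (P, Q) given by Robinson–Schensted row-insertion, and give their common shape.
P = [1, 3, 5, 7] / [2, 6] / [4] / [8];  Q = [1, 3, 5, 7] / [2, 4] / [6] / [8];  common shape = (4, 2, 1, 1)

Row-insert the values π_1, π_2, … into P one at a time, bumping the leftmost entry strictly greater than the inserted value down to the next row. The recording tableau Q records, in position (i, j), the step at which that cell was added to P.
  Insert 4 (step 1): P = [4];  Q = [1]
  Insert 2 (step 2): P = [2] / [4];  Q = [1] / [2]
  Insert 8 (step 3): P = [2, 8] / [4];  Q = [1, 3] / [2]
  Insert 3 (step 4): P = [2, 3] / [4, 8];  Q = [1, 3] / [2, 4]
  Insert 6 (step 5): P = [2, 3, 6] / [4, 8];  Q = [1, 3, 5] / [2, 4]
  Insert 5 (step 6): P = [2, 3, 5] / [4, 6] / [8];  Q = [1, 3, 5] / [2, 4] / [6]
  Insert 7 (step 7): P = [2, 3, 5, 7] / [4, 6] / [8];  Q = [1, 3, 5, 7] / [2, 4] / [6]
  Insert 1 (step 8): P = [1, 3, 5, 7] / [2, 6] / [4] / [8];  Q = [1, 3, 5, 7] / [2, 4] / [6] / [8]
Final shape: (4, 2, 1, 1).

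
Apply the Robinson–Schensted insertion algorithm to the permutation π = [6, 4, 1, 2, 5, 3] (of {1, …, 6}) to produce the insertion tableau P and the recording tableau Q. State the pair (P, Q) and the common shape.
P = [1, 2, 3] / [4, 5] / [6];  Q = [1, 4, 5] / [2, 6] / [3];  common shape = (3, 2, 1)

Row-insert the values π_1, π_2, … into P one at a time, bumping the leftmost entry strictly greater than the inserted value down to the next row. The recording tableau Q records, in position (i, j), the step at which that cell was added to P.
  Insert 6 (step 1): P = [6];  Q = [1]
  Insert 4 (step 2): P = [4] / [6];  Q = [1] / [2]
  Insert 1 (step 3): P = [1] / [4] / [6];  Q = [1] / [2] / [3]
  Insert 2 (step 4): P = [1, 2] / [4] / [6];  Q = [1, 4] / [2] / [3]
  Insert 5 (step 5): P = [1, 2, 5] / [4] / [6];  Q = [1, 4, 5] / [2] / [3]
  Insert 3 (step 6): P = [1, 2, 3] / [4, 5] / [6];  Q = [1, 4, 5] / [2, 6] / [3]
Final shape: (3, 2, 1).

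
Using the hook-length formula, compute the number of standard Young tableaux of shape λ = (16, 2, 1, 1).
# SYT of shape (16, 2, 1, 1) = 11475

Hook-length formula: f^λ = n! / Π hook(c), product over all cells c of the Young diagram. For λ = (16, 2, 1, 1), n = 20 boxes. Hook lengths by row (left-to-right, top-to-bottom): [19, 16, 14, 13, 12, 11, 10, 9, 8, 7, 6, 5, 4, 3, 2, 1]; [4, 1]; [2]; [1]. Product of hooks = 212017604198400. So f^λ = 20! / 212017604198400 = 2432902008176640000 / 212017604198400 = 11475.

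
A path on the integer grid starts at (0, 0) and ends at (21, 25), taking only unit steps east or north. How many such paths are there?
Number of paths = 6943526580276

A monotone lattice path from (0, 0) to (21, 25) consists of 21 east steps and 25 north steps in some order, so it is determined by which 21 of the 46 steps are east. The count is C(46, 21) = 6943526580276.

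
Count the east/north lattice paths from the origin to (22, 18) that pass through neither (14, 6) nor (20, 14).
Number of paths = 89363974200

Inclusion–exclusion. Total paths: C(40, 22) = 113380261800. Through P₁: C(20, 14)·C(20, 8) = 4882597200. Through P₂: C(34, 20)·C(6, 2) = 20879634600. Since P₁ is strictly southwest of P₂, a monotone path through both must visit P₁ then P₂; paths through both = C(20, 14)·C(14, 6)·C(6, 2) = 1745944200. Avoid both = 113380261800 − 4882597200 − 20879634600 + 1745944200 = 89363974200.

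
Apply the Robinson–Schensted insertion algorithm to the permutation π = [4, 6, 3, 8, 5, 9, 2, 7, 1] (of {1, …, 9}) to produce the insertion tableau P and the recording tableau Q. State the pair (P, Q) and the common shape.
P = [1, 5, 7, 9] / [2, 6, 8] / [3] / [4];  Q = [1, 2, 4, 6] / [3, 5, 8] / [7] / [9];  common shape = (4, 3, 1, 1)

Row-insert the values π_1, π_2, … into P one at a time, bumping the leftmost entry strictly greater than the inserted value down to the next row. The recording tableau Q records, in position (i, j), the step at which that cell was added to P.
  Insert 4 (step 1): P = [4];  Q = [1]
  Insert 6 (step 2): P = [4, 6];  Q = [1, 2]
  Insert 3 (step 3): P = [3, 6] / [4];  Q = [1, 2] / [3]
  Insert 8 (step 4): P = [3, 6, 8] / [4];  Q = [1, 2, 4] / [3]
  Insert 5 (step 5): P = [3, 5, 8] / [4, 6];  Q = [1, 2, 4] / [3, 5]
  Insert 9 (step 6): P = [3, 5, 8, 9] / [4, 6];  Q = [1, 2, 4, 6] / [3, 5]
  Insert 2 (step 7): P = [2, 5, 8, 9] / [3, 6] / [4];  Q = [1, 2, 4, 6] / [3, 5] / [7]
  Insert 7 (step 8): P = [2, 5, 7, 9] / [3, 6, 8] / [4];  Q = [1, 2, 4, 6] / [3, 5, 8] / [7]
  Insert 1 (step 9): P = [1, 5, 7, 9] / [2, 6, 8] / [3] / [4];  Q = [1, 2, 4, 6] / [3, 5, 8] / [7] / [9]
Final shape: (4, 3, 1, 1).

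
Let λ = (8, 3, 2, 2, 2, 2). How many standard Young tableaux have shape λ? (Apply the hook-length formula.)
# SYT of shape (8, 3, 2, 2, 2, 2) = 7674480

Hook-length formula: f^λ = n! / Π hook(c), product over all cells c of the Young diagram. For λ = (8, 3, 2, 2, 2, 2), n = 19 boxes. Hook lengths by row (left-to-right, top-to-bottom): [13, 12, 7, 5, 4, 3, 2, 1]; [7, 6, 1]; [5, 4]; [4, 3]; [3, 2]; [2, 1]. Product of hooks = 15850598400. So f^λ = 19! / 15850598400 = 121645100408832000 / 15850598400 = 7674480.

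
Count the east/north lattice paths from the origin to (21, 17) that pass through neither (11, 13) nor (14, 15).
Number of paths = 24388999716

Inclusion–exclusion. Total paths: C(38, 21) = 28781143380. Through P₁: C(24, 11)·C(14, 10) = 2498640144. Through P₂: C(29, 14)·C(9, 7) = 2792115360. Since P₁ is strictly southwest of P₂, a monotone path through both must visit P₁ then P₂; paths through both = C(24, 11)·C(5, 3)·C(9, 7) = 898611840. Avoid both = 28781143380 − 2498640144 − 2792115360 + 898611840 = 24388999716.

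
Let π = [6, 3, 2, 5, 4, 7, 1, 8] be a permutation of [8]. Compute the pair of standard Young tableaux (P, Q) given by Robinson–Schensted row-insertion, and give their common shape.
P = [1, 4, 7, 8] / [2, 5] / [3] / [6];  Q = [1, 4, 6, 8] / [2, 5] / [3] / [7];  common shape = (4, 2, 1, 1)

Row-insert the values π_1, π_2, … into P one at a time, bumping the leftmost entry strictly greater than the inserted value down to the next row. The recording tableau Q records, in position (i, j), the step at which that cell was added to P.
  Insert 6 (step 1): P = [6];  Q = [1]
  Insert 3 (step 2): P = [3] / [6];  Q = [1] / [2]
  Insert 2 (step 3): P = [2] / [3] / [6];  Q = [1] / [2] / [3]
  Insert 5 (step 4): P = [2, 5] / [3] / [6];  Q = [1, 4] / [2] / [3]
  Insert 4 (step 5): P = [2, 4] / [3, 5] / [6];  Q = [1, 4] / [2, 5] / [3]
  Insert 7 (step 6): P = [2, 4, 7] / [3, 5] / [6];  Q = [1, 4, 6] / [2, 5] / [3]
  Insert 1 (step 7): P = [1, 4, 7] / [2, 5] / [3] / [6];  Q = [1, 4, 6] / [2, 5] / [3] / [7]
  Insert 8 (step 8): P = [1, 4, 7, 8] / [2, 5] / [3] / [6];  Q = [1, 4, 6, 8] / [2, 5] / [3] / [7]
Final shape: (4, 2, 1, 1).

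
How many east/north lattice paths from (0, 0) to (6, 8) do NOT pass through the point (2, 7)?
Number of paths = 2823

Total paths from (0, 0) to (6, 8): C(14, 6) = 3003. Paths through (2, 7): (paths (0, 0) → (2, 7)) × (paths (2, 7) → (6, 8)) = C(9, 2) · C(5, 4) = 36 · 5 = 180. Avoidance count = 3003 − 180 = 2823.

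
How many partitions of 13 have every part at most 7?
p(13, parts ≤ 7) = 82

Partitions of 13 with all parts ≤ 7: 7+6, 7+5+1, 7+4+2, 7+4+1+1, 7+3+3, 7+3+2+1, 7+3+1+1+1, 7+2+2+2, 7+2+2+1+1, 7+2+1+1+1+1, 7+1+1+1+1+1+1, 6+6+1, 6+5+2, 6+5+1+1, 6+4+3, 6+4+2+1, 6+4+1+1+1, 6+3+3+1, 6+3+2+2, 6+3+2+1+1, 6+3+1+1+1+1, 6+2+2+2+1, 6+2+2+1+1+1, 6+2+1+1+1+1+1, 6+1+1+1+1+1+1+1, 5+5+3, 5+5+2+1, 5+5+1+1+1, 5+4+4, 5+4+3+1, … (82 total). Count = 82.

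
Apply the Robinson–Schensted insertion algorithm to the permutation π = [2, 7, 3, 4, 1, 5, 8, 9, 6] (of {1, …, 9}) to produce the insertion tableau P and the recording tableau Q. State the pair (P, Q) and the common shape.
P = [1, 3, 4, 5, 6, 9] / [2, 8] / [7];  Q = [1, 2, 4, 6, 7, 8] / [3, 9] / [5];  common shape = (6, 2, 1)

Row-insert the values π_1, π_2, … into P one at a time, bumping the leftmost entry strictly greater than the inserted value down to the next row. The recording tableau Q records, in position (i, j), the step at which that cell was added to P.
  Insert 2 (step 1): P = [2];  Q = [1]
  Insert 7 (step 2): P = [2, 7];  Q = [1, 2]
  Insert 3 (step 3): P = [2, 3] / [7];  Q = [1, 2] / [3]
  Insert 4 (step 4): P = [2, 3, 4] / [7];  Q = [1, 2, 4] / [3]
  Insert 1 (step 5): P = [1, 3, 4] / [2] / [7];  Q = [1, 2, 4] / [3] / [5]
  Insert 5 (step 6): P = [1, 3, 4, 5] / [2] / [7];  Q = [1, 2, 4, 6] / [3] / [5]
  Insert 8 (step 7): P = [1, 3, 4, 5, 8] / [2] / [7];  Q = [1, 2, 4, 6, 7] / [3] / [5]
  Insert 9 (step 8): P = [1, 3, 4, 5, 8, 9] / [2] / [7];  Q = [1, 2, 4, 6, 7, 8] / [3] / [5]
  Insert 6 (step 9): P = [1, 3, 4, 5, 6, 9] / [2, 8] / [7];  Q = [1, 2, 4, 6, 7, 8] / [3, 9] / [5]
Final shape: (6, 2, 1).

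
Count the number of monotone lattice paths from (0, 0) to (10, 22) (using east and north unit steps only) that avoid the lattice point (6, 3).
Number of paths = 63768420

Total paths from (0, 0) to (10, 22): C(32, 10) = 64512240. Paths through (6, 3): (paths (0, 0) → (6, 3)) × (paths (6, 3) → (10, 22)) = C(9, 6) · C(23, 4) = 84 · 8855 = 743820. Avoidance count = 64512240 − 743820 = 63768420.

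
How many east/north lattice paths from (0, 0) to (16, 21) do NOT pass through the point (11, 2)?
Number of paths = 12872459358

Total paths from (0, 0) to (16, 21): C(37, 16) = 12875774670. Paths through (11, 2): (paths (0, 0) → (11, 2)) × (paths (11, 2) → (16, 21)) = C(13, 11) · C(24, 5) = 78 · 42504 = 3315312. Avoidance count = 12875774670 − 3315312 = 12872459358.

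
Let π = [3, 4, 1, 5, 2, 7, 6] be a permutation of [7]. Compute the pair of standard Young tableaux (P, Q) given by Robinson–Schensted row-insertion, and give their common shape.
P = [1, 2, 5, 6] / [3, 4, 7];  Q = [1, 2, 4, 6] / [3, 5, 7];  common shape = (4, 3)

Row-insert the values π_1, π_2, … into P one at a time, bumping the leftmost entry strictly greater than the inserted value down to the next row. The recording tableau Q records, in position (i, j), the step at which that cell was added to P.
  Insert 3 (step 1): P = [3];  Q = [1]
  Insert 4 (step 2): P = [3, 4];  Q = [1, 2]
  Insert 1 (step 3): P = [1, 4] / [3];  Q = [1, 2] / [3]
  Insert 5 (step 4): P = [1, 4, 5] / [3];  Q = [1, 2, 4] / [3]
  Insert 2 (step 5): P = [1, 2, 5] / [3, 4];  Q = [1, 2, 4] / [3, 5]
  Insert 7 (step 6): P = [1, 2, 5, 7] / [3, 4];  Q = [1, 2, 4, 6] / [3, 5]
  Insert 6 (step 7): P = [1, 2, 5, 6] / [3, 4, 7];  Q = [1, 2, 4, 6] / [3, 5, 7]
Final shape: (4, 3).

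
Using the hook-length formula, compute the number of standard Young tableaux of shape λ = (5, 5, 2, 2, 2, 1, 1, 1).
# SYT of shape (5, 5, 2, 2, 2, 1, 1, 1) = 15116400

Hook-length formula: f^λ = n! / Π hook(c), product over all cells c of the Young diagram. For λ = (5, 5, 2, 2, 2, 1, 1, 1), n = 19 boxes. Hook lengths by row (left-to-right, top-to-bottom): [12, 8, 4, 3, 2]; [11, 7, 3, 2, 1]; [7, 3]; [6, 2]; [5, 1]; [3]; [2]; [1]. Product of hooks = 8047226880. So f^λ = 19! / 8047226880 = 121645100408832000 / 8047226880 = 15116400.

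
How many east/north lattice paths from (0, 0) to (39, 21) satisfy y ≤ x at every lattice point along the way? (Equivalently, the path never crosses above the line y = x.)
Number of paths = 3792621219538305

By the reflection principle (André's argument), the number of monotone paths to (39, 21) with n ≤ m that never go above y = x is C(60, 39) − C(60, 40) = 7984465725343800 − 4191844505805495 = 3792621219538305.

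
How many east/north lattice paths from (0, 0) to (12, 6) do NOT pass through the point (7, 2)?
Number of paths = 14028

Total paths from (0, 0) to (12, 6): C(18, 12) = 18564. Paths through (7, 2): (paths (0, 0) → (7, 2)) × (paths (7, 2) → (12, 6)) = C(9, 7) · C(9, 5) = 36 · 126 = 4536. Avoidance count = 18564 − 4536 = 14028.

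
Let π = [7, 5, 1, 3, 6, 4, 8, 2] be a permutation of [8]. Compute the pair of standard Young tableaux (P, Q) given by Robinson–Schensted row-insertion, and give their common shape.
P = [1, 2, 4, 8] / [3, 6] / [5] / [7];  Q = [1, 4, 5, 7] / [2, 6] / [3] / [8];  common shape = (4, 2, 1, 1)

Row-insert the values π_1, π_2, … into P one at a time, bumping the leftmost entry strictly greater than the inserted value down to the next row. The recording tableau Q records, in position (i, j), the step at which that cell was added to P.
  Insert 7 (step 1): P = [7];  Q = [1]
  Insert 5 (step 2): P = [5] / [7];  Q = [1] / [2]
  Insert 1 (step 3): P = [1] / [5] / [7];  Q = [1] / [2] / [3]
  Insert 3 (step 4): P = [1, 3] / [5] / [7];  Q = [1, 4] / [2] / [3]
  Insert 6 (step 5): P = [1, 3, 6] / [5] / [7];  Q = [1, 4, 5] / [2] / [3]
  Insert 4 (step 6): P = [1, 3, 4] / [5, 6] / [7];  Q = [1, 4, 5] / [2, 6] / [3]
  Insert 8 (step 7): P = [1, 3, 4, 8] / [5, 6] / [7];  Q = [1, 4, 5, 7] / [2, 6] / [3]
  Insert 2 (step 8): P = [1, 2, 4, 8] / [3, 6] / [5] / [7];  Q = [1, 4, 5, 7] / [2, 6] / [3] / [8]
Final shape: (4, 2, 1, 1).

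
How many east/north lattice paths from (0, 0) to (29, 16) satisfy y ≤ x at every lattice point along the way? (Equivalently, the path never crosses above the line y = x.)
Number of paths = 301758997386

By the reflection principle (André's argument), the number of monotone paths to (29, 16) with n ≤ m that never go above y = x is C(45, 29) − C(45, 30) = 646626422970 − 344867425584 = 301758997386.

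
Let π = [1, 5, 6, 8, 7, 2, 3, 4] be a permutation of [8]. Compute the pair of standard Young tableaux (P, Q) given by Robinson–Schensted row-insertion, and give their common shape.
P = [1, 2, 3, 4] / [5, 6, 7] / [8];  Q = [1, 2, 3, 4] / [5, 7, 8] / [6];  common shape = (4, 3, 1)

Row-insert the values π_1, π_2, … into P one at a time, bumping the leftmost entry strictly greater than the inserted value down to the next row. The recording tableau Q records, in position (i, j), the step at which that cell was added to P.
  Insert 1 (step 1): P = [1];  Q = [1]
  Insert 5 (step 2): P = [1, 5];  Q = [1, 2]
  Insert 6 (step 3): P = [1, 5, 6];  Q = [1, 2, 3]
  Insert 8 (step 4): P = [1, 5, 6, 8];  Q = [1, 2, 3, 4]
  Insert 7 (step 5): P = [1, 5, 6, 7] / [8];  Q = [1, 2, 3, 4] / [5]
  Insert 2 (step 6): P = [1, 2, 6, 7] / [5] / [8];  Q = [1, 2, 3, 4] / [5] / [6]
  Insert 3 (step 7): P = [1, 2, 3, 7] / [5, 6] / [8];  Q = [1, 2, 3, 4] / [5, 7] / [6]
  Insert 4 (step 8): P = [1, 2, 3, 4] / [5, 6, 7] / [8];  Q = [1, 2, 3, 4] / [5, 7, 8] / [6]
Final shape: (4, 3, 1).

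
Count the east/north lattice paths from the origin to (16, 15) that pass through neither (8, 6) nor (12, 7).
Number of paths = 210027630

Inclusion–exclusion. Total paths: C(31, 16) = 300540195. Through P₁: C(14, 8)·C(17, 8) = 73002930. Through P₂: C(19, 12)·C(12, 4) = 24942060. Since P₁ is strictly southwest of P₂, a monotone path through both must visit P₁ then P₂; paths through both = C(14, 8)·C(5, 4)·C(12, 4) = 7432425. Avoid both = 300540195 − 73002930 − 24942060 + 7432425 = 210027630.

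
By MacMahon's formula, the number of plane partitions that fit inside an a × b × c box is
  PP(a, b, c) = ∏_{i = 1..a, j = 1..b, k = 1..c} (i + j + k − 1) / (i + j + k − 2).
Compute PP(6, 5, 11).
PP(6, 5, 11) = 3792054662892288

Evaluate the triple product over i = 1..6, j = 1..5, k = 1..11. The factors are (2/1) · (3/2) · (4/3) · (5/4) · (6/5) · (7/6) · (8/7) · (9/8) · … (330 factors total). The numerators and denominators telescope so the product is an integer; carrying out the multiplication exactly gives PP(6, 5, 11) = 3792054662892288.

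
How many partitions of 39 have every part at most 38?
p(39, parts ≤ 38) = 31184

Use the recurrence p(n, m) = p(n, m−1) + p(n−m, m): either the largest part is < m (count p(n, m−1)) or the largest part is exactly m (remove one copy of m, count p(n−m, m)). With p(0, ·) = 1 this gives p(39, parts ≤ 38) = 31184. (By conjugating Young diagrams, this also counts partitions of 39 into at most 38 parts.)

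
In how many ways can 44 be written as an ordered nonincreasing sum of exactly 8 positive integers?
p(44, 8 parts) = 5812

Partitions of n into exactly k parts are in bijection with partitions of n − k into at most k parts (subtract 1 from each part). So p(44, exactly 8) = p(36, parts ≤ 8). Computing via the recurrence p(m, j) = p(m, j−1) + p(m−j, j) gives 5812.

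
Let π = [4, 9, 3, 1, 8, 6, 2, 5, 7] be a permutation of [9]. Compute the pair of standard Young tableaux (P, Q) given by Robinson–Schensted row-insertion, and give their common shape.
P = [1, 2, 5, 7] / [3, 6] / [4, 8] / [9];  Q = [1, 2, 8, 9] / [3, 5] / [4, 6] / [7];  common shape = (4, 2, 2, 1)

Row-insert the values π_1, π_2, … into P one at a time, bumping the leftmost entry strictly greater than the inserted value down to the next row. The recording tableau Q records, in position (i, j), the step at which that cell was added to P.
  Insert 4 (step 1): P = [4];  Q = [1]
  Insert 9 (step 2): P = [4, 9];  Q = [1, 2]
  Insert 3 (step 3): P = [3, 9] / [4];  Q = [1, 2] / [3]
  Insert 1 (step 4): P = [1, 9] / [3] / [4];  Q = [1, 2] / [3] / [4]
  Insert 8 (step 5): P = [1, 8] / [3, 9] / [4];  Q = [1, 2] / [3, 5] / [4]
  Insert 6 (step 6): P = [1, 6] / [3, 8] / [4, 9];  Q = [1, 2] / [3, 5] / [4, 6]
  Insert 2 (step 7): P = [1, 2] / [3, 6] / [4, 8] / [9];  Q = [1, 2] / [3, 5] / [4, 6] / [7]
  Insert 5 (step 8): P = [1, 2, 5] / [3, 6] / [4, 8] / [9];  Q = [1, 2, 8] / [3, 5] / [4, 6] / [7]
  Insert 7 (step 9): P = [1, 2, 5, 7] / [3, 6] / [4, 8] / [9];  Q = [1, 2, 8, 9] / [3, 5] / [4, 6] / [7]
Final shape: (4, 2, 2, 1).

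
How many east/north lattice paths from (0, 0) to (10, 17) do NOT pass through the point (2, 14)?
Number of paths = 8416485

Total paths from (0, 0) to (10, 17): C(27, 10) = 8436285. Paths through (2, 14): (paths (0, 0) → (2, 14)) × (paths (2, 14) → (10, 17)) = C(16, 2) · C(11, 8) = 120 · 165 = 19800. Avoidance count = 8436285 − 19800 = 8416485.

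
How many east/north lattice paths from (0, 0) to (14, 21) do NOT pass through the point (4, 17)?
Number of paths = 2313968415

Total paths from (0, 0) to (14, 21): C(35, 14) = 2319959400. Paths through (4, 17): (paths (0, 0) → (4, 17)) × (paths (4, 17) → (14, 21)) = C(21, 4) · C(14, 10) = 5985 · 1001 = 5990985. Avoidance count = 2319959400 − 5990985 = 2313968415.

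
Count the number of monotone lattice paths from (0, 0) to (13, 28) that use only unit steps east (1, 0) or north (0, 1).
Number of paths = 17620076360

A monotone lattice path from (0, 0) to (13, 28) consists of 13 east steps and 28 north steps in some order, so it is determined by which 13 of the 41 steps are east. The count is C(41, 13) = 17620076360.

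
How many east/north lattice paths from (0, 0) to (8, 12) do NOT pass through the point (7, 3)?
Number of paths = 124770

Total paths from (0, 0) to (8, 12): C(20, 8) = 125970. Paths through (7, 3): (paths (0, 0) → (7, 3)) × (paths (7, 3) → (8, 12)) = C(10, 7) · C(10, 1) = 120 · 10 = 1200. Avoidance count = 125970 − 1200 = 124770.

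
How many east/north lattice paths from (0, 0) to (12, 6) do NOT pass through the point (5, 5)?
Number of paths = 16548

Total paths from (0, 0) to (12, 6): C(18, 12) = 18564. Paths through (5, 5): (paths (0, 0) → (5, 5)) × (paths (5, 5) → (12, 6)) = C(10, 5) · C(8, 7) = 252 · 8 = 2016. Avoidance count = 18564 − 2016 = 16548.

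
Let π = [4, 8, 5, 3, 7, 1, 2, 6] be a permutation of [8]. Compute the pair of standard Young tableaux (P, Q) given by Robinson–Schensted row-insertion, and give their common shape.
P = [1, 2, 6] / [3, 5, 7] / [4] / [8];  Q = [1, 2, 5] / [3, 7, 8] / [4] / [6];  common shape = (3, 3, 1, 1)

Row-insert the values π_1, π_2, … into P one at a time, bumping the leftmost entry strictly greater than the inserted value down to the next row. The recording tableau Q records, in position (i, j), the step at which that cell was added to P.
  Insert 4 (step 1): P = [4];  Q = [1]
  Insert 8 (step 2): P = [4, 8];  Q = [1, 2]
  Insert 5 (step 3): P = [4, 5] / [8];  Q = [1, 2] / [3]
  Insert 3 (step 4): P = [3, 5] / [4] / [8];  Q = [1, 2] / [3] / [4]
  Insert 7 (step 5): P = [3, 5, 7] / [4] / [8];  Q = [1, 2, 5] / [3] / [4]
  Insert 1 (step 6): P = [1, 5, 7] / [3] / [4] / [8];  Q = [1, 2, 5] / [3] / [4] / [6]
  Insert 2 (step 7): P = [1, 2, 7] / [3, 5] / [4] / [8];  Q = [1, 2, 5] / [3, 7] / [4] / [6]
  Insert 6 (step 8): P = [1, 2, 6] / [3, 5, 7] / [4] / [8];  Q = [1, 2, 5] / [3, 7, 8] / [4] / [6]
Final shape: (3, 3, 1, 1).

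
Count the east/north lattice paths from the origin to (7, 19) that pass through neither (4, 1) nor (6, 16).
Number of paths = 355418

Inclusion–exclusion. Total paths: C(26, 7) = 657800. Through P₁: C(5, 4)·C(21, 3) = 6650. Through P₂: C(22, 6)·C(4, 1) = 298452. Since P₁ is strictly southwest of P₂, a monotone path through both must visit P₁ then P₂; paths through both = C(5, 4)·C(17, 2)·C(4, 1) = 2720. Avoid both = 657800 − 6650 − 298452 + 2720 = 355418.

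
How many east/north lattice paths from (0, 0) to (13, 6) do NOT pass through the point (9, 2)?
Number of paths = 23282

Total paths from (0, 0) to (13, 6): C(19, 13) = 27132. Paths through (9, 2): (paths (0, 0) → (9, 2)) × (paths (9, 2) → (13, 6)) = C(11, 9) · C(8, 4) = 55 · 70 = 3850. Avoidance count = 27132 − 3850 = 23282.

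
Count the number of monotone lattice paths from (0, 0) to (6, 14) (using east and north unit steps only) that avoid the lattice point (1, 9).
Number of paths = 36240

Total paths from (0, 0) to (6, 14): C(20, 6) = 38760. Paths through (1, 9): (paths (0, 0) → (1, 9)) × (paths (1, 9) → (6, 14)) = C(10, 1) · C(10, 5) = 10 · 252 = 2520. Avoidance count = 38760 − 2520 = 36240.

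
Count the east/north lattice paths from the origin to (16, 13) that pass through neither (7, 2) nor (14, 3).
Number of paths = 61791483

Inclusion–exclusion. Total paths: C(29, 16) = 67863915. Through P₁: C(9, 7)·C(20, 9) = 6046560. Through P₂: C(17, 14)·C(12, 2) = 44880. Since P₁ is strictly southwest of P₂, a monotone path through both must visit P₁ then P₂; paths through both = C(9, 7)·C(8, 7)·C(12, 2) = 19008. Avoid both = 67863915 − 6046560 − 44880 + 19008 = 61791483.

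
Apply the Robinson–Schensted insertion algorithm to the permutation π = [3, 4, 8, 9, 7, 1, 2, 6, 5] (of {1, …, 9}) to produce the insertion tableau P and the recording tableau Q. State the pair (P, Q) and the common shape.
P = [1, 2, 5, 9] / [3, 4, 6] / [7] / [8];  Q = [1, 2, 3, 4] / [5, 7, 8] / [6] / [9];  common shape = (4, 3, 1, 1)

Row-insert the values π_1, π_2, … into P one at a time, bumping the leftmost entry strictly greater than the inserted value down to the next row. The recording tableau Q records, in position (i, j), the step at which that cell was added to P.
  Insert 3 (step 1): P = [3];  Q = [1]
  Insert 4 (step 2): P = [3, 4];  Q = [1, 2]
  Insert 8 (step 3): P = [3, 4, 8];  Q = [1, 2, 3]
  Insert 9 (step 4): P = [3, 4, 8, 9];  Q = [1, 2, 3, 4]
  Insert 7 (step 5): P = [3, 4, 7, 9] / [8];  Q = [1, 2, 3, 4] / [5]
  Insert 1 (step 6): P = [1, 4, 7, 9] / [3] / [8];  Q = [1, 2, 3, 4] / [5] / [6]
  Insert 2 (step 7): P = [1, 2, 7, 9] / [3, 4] / [8];  Q = [1, 2, 3, 4] / [5, 7] / [6]
  Insert 6 (step 8): P = [1, 2, 6, 9] / [3, 4, 7] / [8];  Q = [1, 2, 3, 4] / [5, 7, 8] / [6]
  Insert 5 (step 9): P = [1, 2, 5, 9] / [3, 4, 6] / [7] / [8];  Q = [1, 2, 3, 4] / [5, 7, 8] / [6] / [9]
Final shape: (4, 3, 1, 1).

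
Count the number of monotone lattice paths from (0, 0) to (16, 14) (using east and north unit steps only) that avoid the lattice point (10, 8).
Number of paths = 104990283

Total paths from (0, 0) to (16, 14): C(30, 16) = 145422675. Paths through (10, 8): (paths (0, 0) → (10, 8)) × (paths (10, 8) → (16, 14)) = C(18, 10) · C(12, 6) = 43758 · 924 = 40432392. Avoidance count = 145422675 − 40432392 = 104990283.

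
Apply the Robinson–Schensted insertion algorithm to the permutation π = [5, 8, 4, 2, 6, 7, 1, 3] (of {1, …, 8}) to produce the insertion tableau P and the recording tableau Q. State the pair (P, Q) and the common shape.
P = [1, 3, 7] / [2, 6] / [4, 8] / [5];  Q = [1, 2, 6] / [3, 5] / [4, 8] / [7];  common shape = (3, 2, 2, 1)

Row-insert the values π_1, π_2, … into P one at a time, bumping the leftmost entry strictly greater than the inserted value down to the next row. The recording tableau Q records, in position (i, j), the step at which that cell was added to P.
  Insert 5 (step 1): P = [5];  Q = [1]
  Insert 8 (step 2): P = [5, 8];  Q = [1, 2]
  Insert 4 (step 3): P = [4, 8] / [5];  Q = [1, 2] / [3]
  Insert 2 (step 4): P = [2, 8] / [4] / [5];  Q = [1, 2] / [3] / [4]
  Insert 6 (step 5): P = [2, 6] / [4, 8] / [5];  Q = [1, 2] / [3, 5] / [4]
  Insert 7 (step 6): P = [2, 6, 7] / [4, 8] / [5];  Q = [1, 2, 6] / [3, 5] / [4]
  Insert 1 (step 7): P = [1, 6, 7] / [2, 8] / [4] / [5];  Q = [1, 2, 6] / [3, 5] / [4] / [7]
  Insert 3 (step 8): P = [1, 3, 7] / [2, 6] / [4, 8] / [5];  Q = [1, 2, 6] / [3, 5] / [4, 8] / [7]
Final shape: (3, 2, 2, 1).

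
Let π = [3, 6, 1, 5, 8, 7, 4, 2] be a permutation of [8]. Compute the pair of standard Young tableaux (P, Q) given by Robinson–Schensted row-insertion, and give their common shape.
P = [1, 2, 7] / [3, 4, 8] / [5] / [6];  Q = [1, 2, 5] / [3, 4, 6] / [7] / [8];  common shape = (3, 3, 1, 1)

Row-insert the values π_1, π_2, … into P one at a time, bumping the leftmost entry strictly greater than the inserted value down to the next row. The recording tableau Q records, in position (i, j), the step at which that cell was added to P.
  Insert 3 (step 1): P = [3];  Q = [1]
  Insert 6 (step 2): P = [3, 6];  Q = [1, 2]
  Insert 1 (step 3): P = [1, 6] / [3];  Q = [1, 2] / [3]
  Insert 5 (step 4): P = [1, 5] / [3, 6];  Q = [1, 2] / [3, 4]
  Insert 8 (step 5): P = [1, 5, 8] / [3, 6];  Q = [1, 2, 5] / [3, 4]
  Insert 7 (step 6): P = [1, 5, 7] / [3, 6, 8];  Q = [1, 2, 5] / [3, 4, 6]
  Insert 4 (step 7): P = [1, 4, 7] / [3, 5, 8] / [6];  Q = [1, 2, 5] / [3, 4, 6] / [7]
  Insert 2 (step 8): P = [1, 2, 7] / [3, 4, 8] / [5] / [6];  Q = [1, 2, 5] / [3, 4, 6] / [7] / [8]
Final shape: (3, 3, 1, 1).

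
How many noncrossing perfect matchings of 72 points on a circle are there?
C_36 = 11959798385860453492

These noncrossing handshakes are counted by the Catalan number C_n = (1/(n + 1)) · C(2n, n). For n = 36: C_36 = (1/37) · C(72, 36) = 442512540276836779204/37 = 11959798385860453492.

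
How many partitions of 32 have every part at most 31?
p(32, parts ≤ 31) = 8348

Use the recurrence p(n, m) = p(n, m−1) + p(n−m, m): either the largest part is < m (count p(n, m−1)) or the largest part is exactly m (remove one copy of m, count p(n−m, m)). With p(0, ·) = 1 this gives p(32, parts ≤ 31) = 8348. (By conjugating Young diagrams, this also counts partitions of 32 into at most 31 parts.)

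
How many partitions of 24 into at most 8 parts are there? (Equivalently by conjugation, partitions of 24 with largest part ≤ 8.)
p(24, parts ≤ 8) = 919

Use the recurrence p(n, m) = p(n, m−1) + p(n−m, m): either the largest part is < m (count p(n, m−1)) or the largest part is exactly m (remove one copy of m, count p(n−m, m)). With p(0, ·) = 1 this gives p(24, parts ≤ 8) = 919. (By conjugating Young diagrams, this also counts partitions of 24 into at most 8 parts.)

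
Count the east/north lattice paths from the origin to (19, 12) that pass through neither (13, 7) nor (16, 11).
Number of paths = 64007505

Inclusion–exclusion. Total paths: C(31, 19) = 141120525. Through P₁: C(20, 13)·C(11, 6) = 35814240. Through P₂: C(27, 16)·C(4, 3) = 52151580. Since P₁ is strictly southwest of P₂, a monotone path through both must visit P₁ then P₂; paths through both = C(20, 13)·C(7, 3)·C(4, 3) = 10852800. Avoid both = 141120525 − 35814240 − 52151580 + 10852800 = 64007505.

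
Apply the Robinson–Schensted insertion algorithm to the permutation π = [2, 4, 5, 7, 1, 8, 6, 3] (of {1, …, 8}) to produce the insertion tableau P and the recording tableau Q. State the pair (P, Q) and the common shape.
P = [1, 3, 5, 6, 8] / [2, 4] / [7];  Q = [1, 2, 3, 4, 6] / [5, 7] / [8];  common shape = (5, 2, 1)

Row-insert the values π_1, π_2, … into P one at a time, bumping the leftmost entry strictly greater than the inserted value down to the next row. The recording tableau Q records, in position (i, j), the step at which that cell was added to P.
  Insert 2 (step 1): P = [2];  Q = [1]
  Insert 4 (step 2): P = [2, 4];  Q = [1, 2]
  Insert 5 (step 3): P = [2, 4, 5];  Q = [1, 2, 3]
  Insert 7 (step 4): P = [2, 4, 5, 7];  Q = [1, 2, 3, 4]
  Insert 1 (step 5): P = [1, 4, 5, 7] / [2];  Q = [1, 2, 3, 4] / [5]
  Insert 8 (step 6): P = [1, 4, 5, 7, 8] / [2];  Q = [1, 2, 3, 4, 6] / [5]
  Insert 6 (step 7): P = [1, 4, 5, 6, 8] / [2, 7];  Q = [1, 2, 3, 4, 6] / [5, 7]
  Insert 3 (step 8): P = [1, 3, 5, 6, 8] / [2, 4] / [7];  Q = [1, 2, 3, 4, 6] / [5, 7] / [8]
Final shape: (5, 2, 1).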